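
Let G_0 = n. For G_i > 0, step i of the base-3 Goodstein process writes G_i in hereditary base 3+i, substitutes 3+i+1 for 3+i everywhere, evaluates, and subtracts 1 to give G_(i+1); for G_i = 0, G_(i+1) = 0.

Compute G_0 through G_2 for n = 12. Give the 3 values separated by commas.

12, 19, 27

12 —HB3→ 3^2 + 3 —bump→ 4^2 + 4 = 20 —(−1)→ 19
19 —HB4→ 4^2 + 3 —bump→ 5^2 + 3 = 28 —(−1)→ 27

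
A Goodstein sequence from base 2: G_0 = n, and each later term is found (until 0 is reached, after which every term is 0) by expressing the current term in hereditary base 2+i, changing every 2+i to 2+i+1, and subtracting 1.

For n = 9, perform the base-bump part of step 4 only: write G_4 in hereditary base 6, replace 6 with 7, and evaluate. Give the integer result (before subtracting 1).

(0) 9|_2 = 2^(2 + 1) + 1 ↦ 3^(3 + 1) + 1|_3 = 82 ⇒ 81
(1) 81|_3 = 3^(3 + 1) ↦ 4^(4 + 1)|_4 = 1024 ⇒ 1023
(2) 1023|_4 = 3·4^4 + 3·4^3 + 3·4^2 + 3·4 + 3 ↦ 3·5^5 + 3·5^3 + 3·5^2 + 3·5 + 3|_5 = 9843 ⇒ 9842
(3) 9842|_5 = 3·5^5 + 3·5^3 + 3·5^2 + 3·5 + 2 ↦ 3·6^6 + 3·6^3 + 3·6^2 + 3·6 + 2|_6 = 140744 ⇒ 140743

2471827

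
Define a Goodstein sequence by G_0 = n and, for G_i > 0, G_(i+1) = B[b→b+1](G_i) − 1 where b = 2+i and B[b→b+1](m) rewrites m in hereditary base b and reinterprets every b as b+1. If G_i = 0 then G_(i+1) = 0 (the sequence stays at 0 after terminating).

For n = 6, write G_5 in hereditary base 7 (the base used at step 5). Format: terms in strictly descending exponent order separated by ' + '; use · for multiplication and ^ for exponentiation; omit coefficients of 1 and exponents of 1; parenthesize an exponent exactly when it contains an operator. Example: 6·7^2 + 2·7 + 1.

step 0: 6 = 2^2 + 2; sub 3 for 2: 3^3 + 3; = 30; G_1 = 30−1 = 29
step 1: 29 = 3^3 + 2; sub 4 for 3: 4^4 + 2; = 258; G_2 = 258−1 = 257
step 2: 257 = 4^4 + 1; sub 5 for 4: 5^5 + 1; = 3126; G_3 = 3126−1 = 3125
step 3: 3125 = 5^5; sub 6 for 5: 6^6; = 46656; G_4 = 46656−1 = 46655
step 4: 46655 = 5·6^5 + 5·6^4 + 5·6^3 + 5·6^2 + 5·6 + 5; sub 7 for 6: 5·7^5 + 5·7^4 + 5·7^3 + 5·7^2 + 5·7 + 5; = 98040; G_5 = 98040−1 = 98039
step 5: 98039 = 5·7^5 + 5·7^4 + 5·7^3 + 5·7^2 + 5·7 + 4; sub 8 for 7: 5·8^5 + 5·8^4 + 5·8^3 + 5·8^2 + 5·8 + 4; = 187244; G_6 = 187244−1 = 187243

5·7^5 + 5·7^4 + 5·7^3 + 5·7^2 + 5·7 + 4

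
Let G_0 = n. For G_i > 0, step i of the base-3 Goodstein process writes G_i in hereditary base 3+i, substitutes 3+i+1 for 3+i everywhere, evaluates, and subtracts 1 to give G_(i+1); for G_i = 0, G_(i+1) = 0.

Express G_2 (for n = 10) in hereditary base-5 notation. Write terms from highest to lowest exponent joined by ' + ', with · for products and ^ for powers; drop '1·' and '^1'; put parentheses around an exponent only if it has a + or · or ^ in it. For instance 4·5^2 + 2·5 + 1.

4·5 + 4

10 —HB3→ 3^2 + 1 —bump→ 4^2 + 1 = 17 —(−1)→ 16
16 —HB4→ 4^2 —bump→ 5^2 = 25 —(−1)→ 24
24 —HB5→ 4·5 + 4 —bump→ 4·6 + 4 = 28 —(−1)→ 27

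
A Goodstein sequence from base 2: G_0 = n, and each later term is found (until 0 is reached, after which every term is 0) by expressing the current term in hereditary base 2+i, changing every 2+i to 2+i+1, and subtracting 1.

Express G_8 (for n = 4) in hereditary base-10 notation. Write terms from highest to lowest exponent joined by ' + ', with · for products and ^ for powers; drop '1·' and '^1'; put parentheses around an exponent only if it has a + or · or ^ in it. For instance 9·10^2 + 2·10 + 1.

G_0 = 4. HB_2(4) = 2^2. Bump = 27. G_1 = 26.
G_1 = 26. HB_3(26) = 2·3^2 + 2·3 + 2. Bump = 42. G_2 = 41.
G_2 = 41. HB_4(41) = 2·4^2 + 2·4 + 1. Bump = 61. G_3 = 60.
G_3 = 60. HB_5(60) = 2·5^2 + 2·5. Bump = 84. G_4 = 83.
G_4 = 83. HB_6(83) = 2·6^2 + 6 + 5. Bump = 110. G_5 = 109.
G_5 = 109. HB_7(109) = 2·7^2 + 7 + 4. Bump = 140. G_6 = 139.
G_6 = 139. HB_8(139) = 2·8^2 + 8 + 3. Bump = 174. G_7 = 173.
G_7 = 173. HB_9(173) = 2·9^2 + 9 + 2. Bump = 212. G_8 = 211.
G_8 = 211. HB_10(211) = 2·10^2 + 10 + 1. Bump = 254. G_9 = 253.

2·10^2 + 10 + 1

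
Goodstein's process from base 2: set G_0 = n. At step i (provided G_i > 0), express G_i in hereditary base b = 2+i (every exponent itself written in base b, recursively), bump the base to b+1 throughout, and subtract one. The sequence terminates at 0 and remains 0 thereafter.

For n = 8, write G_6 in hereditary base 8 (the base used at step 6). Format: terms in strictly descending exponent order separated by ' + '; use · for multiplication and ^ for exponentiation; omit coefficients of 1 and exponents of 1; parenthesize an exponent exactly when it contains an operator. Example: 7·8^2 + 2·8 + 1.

2·8^8 + 2·8^2 + 8 + 3

G_0=8  [base 2] 2^(2 + 1)  →[2↦3]→  3^(3 + 1) = 81  −1 ⇒ G_1=80
G_1=80  [base 3] 2·3^3 + 2·3^2 + 2·3 + 2  →[3↦4]→  2·4^4 + 2·4^2 + 2·4 + 2 = 554  −1 ⇒ G_2=553
G_2=553  [base 4] 2·4^4 + 2·4^2 + 2·4 + 1  →[4↦5]→  2·5^5 + 2·5^2 + 2·5 + 1 = 6311  −1 ⇒ G_3=6310
G_3=6310  [base 5] 2·5^5 + 2·5^2 + 2·5  →[5↦6]→  2·6^6 + 2·6^2 + 2·6 = 93396  −1 ⇒ G_4=93395
G_4=93395  [base 6] 2·6^6 + 2·6^2 + 6 + 5  →[6↦7]→  2·7^7 + 2·7^2 + 7 + 5 = 1647196  −1 ⇒ G_5=1647195
G_5=1647195  [base 7] 2·7^7 + 2·7^2 + 7 + 4  →[7↦8]→  2·8^8 + 2·8^2 + 8 + 4 = 33554572  −1 ⇒ G_6=33554571
G_6=33554571  [base 8] 2·8^8 + 2·8^2 + 8 + 3  →[8↦9]→  2·9^9 + 2·9^2 + 9 + 3 = 774841152  −1 ⇒ G_7=774841151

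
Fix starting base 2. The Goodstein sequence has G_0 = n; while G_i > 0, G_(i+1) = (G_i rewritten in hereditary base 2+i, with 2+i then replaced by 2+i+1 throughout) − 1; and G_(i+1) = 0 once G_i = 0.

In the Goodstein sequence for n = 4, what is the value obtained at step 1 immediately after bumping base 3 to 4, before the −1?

(0) 4|_2 = 2^2 ↦ 3^3|_3 = 27 ⇒ 26
(1) 26|_3 = 2·3^2 + 2·3 + 2 ↦ 2·4^2 + 2·4 + 2|_4 = 42 ⇒ 41

42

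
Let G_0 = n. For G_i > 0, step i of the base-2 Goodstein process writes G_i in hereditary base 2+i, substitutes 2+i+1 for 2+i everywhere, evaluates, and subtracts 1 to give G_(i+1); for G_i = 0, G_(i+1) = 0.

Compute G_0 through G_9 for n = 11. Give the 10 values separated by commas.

[0] 11 ≡ 2^(2 + 1) + 2 + 1 (base 2). Lift 3: 85. −1: 84.
[1] 84 ≡ 3^(3 + 1) + 3 (base 3). Lift 4: 1028. −1: 1027.
[2] 1027 ≡ 4^(4 + 1) + 3 (base 4). Lift 5: 15628. −1: 15627.
[3] 15627 ≡ 5^(5 + 1) + 2 (base 5). Lift 6: 279938. −1: 279937.
[4] 279937 ≡ 6^(6 + 1) + 1 (base 6). Lift 7: 5764802. −1: 5764801.
[5] 5764801 ≡ 7^(7 + 1) (base 7). Lift 8: 134217728. −1: 134217727.
[6] 134217727 ≡ 7·8^8 + 7·8^7 + 7·8^6 + 7·8^5 + 7·8^4 + 7·8^3 + 7·8^2 + 7·8 + 7 (base 8). Lift 9: 2749609303. −1: 2749609302.
[7] 2749609302 ≡ 7·9^9 + 7·9^7 + 7·9^6 + 7·9^5 + 7·9^4 + 7·9^3 + 7·9^2 + 7·9 + 6 (base 9). Lift 10: 70077777776. −1: 70077777775.
[8] 70077777775 ≡ 7·10^10 + 7·10^7 + 7·10^6 + 7·10^5 + 7·10^4 + 7·10^3 + 7·10^2 + 7·10 + 5 (base 10). Lift 11: 1997331745491. −1: 1997331745490.

11, 84, 1027, 15627, 279937, 5764801, 134217727, 2749609302, 70077777775, 1997331745490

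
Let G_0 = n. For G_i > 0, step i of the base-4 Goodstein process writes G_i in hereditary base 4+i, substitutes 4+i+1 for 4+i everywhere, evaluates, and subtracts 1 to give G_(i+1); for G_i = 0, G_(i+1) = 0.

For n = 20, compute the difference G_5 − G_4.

16

step 0: 20 = 4^2 + 4; sub 5 for 4: 5^2 + 5; = 30; G_1 = 30−1 = 29
step 1: 29 = 5^2 + 4; sub 6 for 5: 6^2 + 4; = 40; G_2 = 40−1 = 39
step 2: 39 = 6^2 + 3; sub 7 for 6: 7^2 + 3; = 52; G_3 = 52−1 = 51
step 3: 51 = 7^2 + 2; sub 8 for 7: 8^2 + 2; = 66; G_4 = 66−1 = 65
step 4: 65 = 8^2 + 1; sub 9 for 8: 9^2 + 1; = 82; G_5 = 82−1 = 81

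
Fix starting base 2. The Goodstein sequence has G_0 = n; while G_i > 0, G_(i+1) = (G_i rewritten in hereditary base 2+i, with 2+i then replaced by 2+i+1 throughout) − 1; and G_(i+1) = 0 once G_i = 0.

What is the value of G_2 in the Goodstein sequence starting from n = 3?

3

step 0: 3 = 2 + 1; sub 3 for 2: 3 + 1; = 4; G_1 = 4−1 = 3
step 1: 3 = 3; sub 4 for 3: 4; = 4; G_2 = 4−1 = 3
step 2: 3 = 3; sub 5 for 4: 3; = 3; G_3 = 3−1 = 2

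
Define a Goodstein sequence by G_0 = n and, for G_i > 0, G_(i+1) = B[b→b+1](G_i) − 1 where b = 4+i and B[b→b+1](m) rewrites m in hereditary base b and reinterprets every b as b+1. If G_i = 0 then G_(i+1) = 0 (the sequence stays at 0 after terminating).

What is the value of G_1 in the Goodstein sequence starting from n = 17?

17 —HB4→ 4^2 + 1 —bump→ 5^2 + 1 = 26 —(−1)→ 25
25 —HB5→ 5^2 —bump→ 6^2 = 36 —(−1)→ 35

25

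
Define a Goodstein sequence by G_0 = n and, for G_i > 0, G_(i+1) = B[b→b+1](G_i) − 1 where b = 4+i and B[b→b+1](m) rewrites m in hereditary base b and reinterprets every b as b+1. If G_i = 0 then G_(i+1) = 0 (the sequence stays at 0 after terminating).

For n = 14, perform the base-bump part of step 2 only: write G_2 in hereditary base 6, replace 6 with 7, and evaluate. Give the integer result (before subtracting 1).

step 0: 14 = 3·4 + 2; sub 5 for 4: 3·5 + 2; = 17; G_1 = 17−1 = 16
step 1: 16 = 3·5 + 1; sub 6 for 5: 3·6 + 1; = 19; G_2 = 19−1 = 18

21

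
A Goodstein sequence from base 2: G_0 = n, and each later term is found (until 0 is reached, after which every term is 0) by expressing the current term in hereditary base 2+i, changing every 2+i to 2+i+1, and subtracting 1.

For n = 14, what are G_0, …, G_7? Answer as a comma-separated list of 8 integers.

14, 110, 1281, 18750, 326591, 5862840, 134404971, 3487116548

[0] 14 ≡ 2^(2 + 1) + 2^2 + 2 (base 2). Lift 3: 111. −1: 110.
[1] 110 ≡ 3^(3 + 1) + 3^3 + 2 (base 3). Lift 4: 1282. −1: 1281.
[2] 1281 ≡ 4^(4 + 1) + 4^4 + 1 (base 4). Lift 5: 18751. −1: 18750.
[3] 18750 ≡ 5^(5 + 1) + 5^5 (base 5). Lift 6: 326592. −1: 326591.
[4] 326591 ≡ 6^(6 + 1) + 5·6^5 + 5·6^4 + 5·6^3 + 5·6^2 + 5·6 + 5 (base 6). Lift 7: 5862841. −1: 5862840.
[5] 5862840 ≡ 7^(7 + 1) + 5·7^5 + 5·7^4 + 5·7^3 + 5·7^2 + 5·7 + 4 (base 7). Lift 8: 134404972. −1: 134404971.
[6] 134404971 ≡ 8^(8 + 1) + 5·8^5 + 5·8^4 + 5·8^3 + 5·8^2 + 5·8 + 3 (base 8). Lift 9: 3487116549. −1: 3487116548.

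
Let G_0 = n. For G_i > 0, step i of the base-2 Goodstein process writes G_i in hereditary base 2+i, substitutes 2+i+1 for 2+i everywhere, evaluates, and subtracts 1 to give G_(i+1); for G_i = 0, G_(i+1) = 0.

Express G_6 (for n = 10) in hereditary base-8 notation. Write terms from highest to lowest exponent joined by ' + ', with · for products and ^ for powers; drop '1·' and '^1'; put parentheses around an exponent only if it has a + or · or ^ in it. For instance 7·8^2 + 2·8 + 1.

i=0: 10 = 2^(2 + 1) + 2 (b=2); 2→3: 3^(3 + 1) + 3 = 84; 84−1 = 83
i=1: 83 = 3^(3 + 1) + 2 (b=3); 3→4: 4^(4 + 1) + 2 = 1026; 1026−1 = 1025
i=2: 1025 = 4^(4 + 1) + 1 (b=4); 4→5: 5^(5 + 1) + 1 = 15626; 15626−1 = 15625
i=3: 15625 = 5^(5 + 1) (b=5); 5→6: 6^(6 + 1) = 279936; 279936−1 = 279935
i=4: 279935 = 5·6^6 + 5·6^5 + 5·6^4 + 5·6^3 + 5·6^2 + 5·6 + 5 (b=6); 6→7: 5·7^7 + 5·7^5 + 5·7^4 + 5·7^3 + 5·7^2 + 5·7 + 5 = 4215755; 4215755−1 = 4215754
i=5: 4215754 = 5·7^7 + 5·7^5 + 5·7^4 + 5·7^3 + 5·7^2 + 5·7 + 4 (b=7); 7→8: 5·8^8 + 5·8^5 + 5·8^4 + 5·8^3 + 5·8^2 + 5·8 + 4 = 84073324; 84073324−1 = 84073323

5·8^8 + 5·8^5 + 5·8^4 + 5·8^3 + 5·8^2 + 5·8 + 3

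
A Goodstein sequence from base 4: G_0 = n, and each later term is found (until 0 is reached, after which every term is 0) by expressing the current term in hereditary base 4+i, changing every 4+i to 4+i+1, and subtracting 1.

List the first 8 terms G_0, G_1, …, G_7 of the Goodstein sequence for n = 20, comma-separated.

20, 29, 39, 51, 65, 81, 99, 107

G_0 = 20. HB_4(20) = 4^2 + 4. Bump = 30. G_1 = 29.
G_1 = 29. HB_5(29) = 5^2 + 4. Bump = 40. G_2 = 39.
G_2 = 39. HB_6(39) = 6^2 + 3. Bump = 52. G_3 = 51.
G_3 = 51. HB_7(51) = 7^2 + 2. Bump = 66. G_4 = 65.
G_4 = 65. HB_8(65) = 8^2 + 1. Bump = 82. G_5 = 81.
G_5 = 81. HB_9(81) = 9^2. Bump = 100. G_6 = 99.
G_6 = 99. HB_10(99) = 9·10 + 9. Bump = 108. G_7 = 107.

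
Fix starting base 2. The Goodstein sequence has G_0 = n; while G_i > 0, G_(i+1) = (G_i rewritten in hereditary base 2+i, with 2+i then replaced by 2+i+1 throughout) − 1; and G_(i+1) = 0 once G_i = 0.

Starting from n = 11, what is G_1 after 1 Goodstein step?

84

11 —HB2→ 2^(2 + 1) + 2 + 1 —bump→ 3^(3 + 1) + 3 + 1 = 85 —(−1)→ 84
84 —HB3→ 3^(3 + 1) + 3 —bump→ 4^(4 + 1) + 4 = 1028 —(−1)→ 1027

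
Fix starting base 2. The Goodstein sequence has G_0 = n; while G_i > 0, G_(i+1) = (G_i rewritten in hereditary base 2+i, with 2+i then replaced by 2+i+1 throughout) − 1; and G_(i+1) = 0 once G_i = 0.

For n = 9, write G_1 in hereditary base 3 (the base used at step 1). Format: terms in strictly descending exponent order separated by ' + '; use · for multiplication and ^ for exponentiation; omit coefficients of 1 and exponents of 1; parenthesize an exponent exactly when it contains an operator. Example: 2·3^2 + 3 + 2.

3^(3 + 1)

[0] 9 ≡ 2^(2 + 1) + 1 (base 2). Lift 3: 82. −1: 81.
[1] 81 ≡ 3^(3 + 1) (base 3). Lift 4: 1024. −1: 1023.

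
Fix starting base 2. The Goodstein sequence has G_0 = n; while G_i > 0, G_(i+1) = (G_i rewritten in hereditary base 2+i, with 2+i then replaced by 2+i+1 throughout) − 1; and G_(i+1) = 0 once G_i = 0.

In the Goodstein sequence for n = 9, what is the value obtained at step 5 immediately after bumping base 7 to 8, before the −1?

9 —HB2→ 2^(2 + 1) + 1 —bump→ 3^(3 + 1) + 1 = 82 —(−1)→ 81
81 —HB3→ 3^(3 + 1) —bump→ 4^(4 + 1) = 1024 —(−1)→ 1023
1023 —HB4→ 3·4^4 + 3·4^3 + 3·4^2 + 3·4 + 3 —bump→ 3·5^5 + 3·5^3 + 3·5^2 + 3·5 + 3 = 9843 —(−1)→ 9842
9842 —HB5→ 3·5^5 + 3·5^3 + 3·5^2 + 3·5 + 2 —bump→ 3·6^6 + 3·6^3 + 3·6^2 + 3·6 + 2 = 140744 —(−1)→ 140743
140743 —HB6→ 3·6^6 + 3·6^3 + 3·6^2 + 3·6 + 1 —bump→ 3·7^7 + 3·7^3 + 3·7^2 + 3·7 + 1 = 2471827 —(−1)→ 2471826

50333400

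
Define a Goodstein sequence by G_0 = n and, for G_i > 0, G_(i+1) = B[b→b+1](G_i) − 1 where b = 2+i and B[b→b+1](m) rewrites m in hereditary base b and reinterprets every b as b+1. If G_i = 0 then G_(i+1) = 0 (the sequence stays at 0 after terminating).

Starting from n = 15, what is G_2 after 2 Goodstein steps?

step 0: 15 = 2^(2 + 1) + 2^2 + 2 + 1; sub 3 for 2: 3^(3 + 1) + 3^3 + 3 + 1; = 112; G_1 = 112−1 = 111
step 1: 111 = 3^(3 + 1) + 3^3 + 3; sub 4 for 3: 4^(4 + 1) + 4^4 + 4; = 1284; G_2 = 1284−1 = 1283
step 2: 1283 = 4^(4 + 1) + 4^4 + 3; sub 5 for 4: 5^(5 + 1) + 5^5 + 3; = 18753; G_3 = 18753−1 = 18752

1283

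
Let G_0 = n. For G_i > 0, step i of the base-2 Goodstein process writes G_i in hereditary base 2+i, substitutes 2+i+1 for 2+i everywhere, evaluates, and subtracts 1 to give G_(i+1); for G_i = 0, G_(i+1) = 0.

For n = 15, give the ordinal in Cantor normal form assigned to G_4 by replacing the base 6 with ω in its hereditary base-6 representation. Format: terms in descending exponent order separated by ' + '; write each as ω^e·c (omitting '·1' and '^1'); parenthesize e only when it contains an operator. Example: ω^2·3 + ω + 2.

ω^(ω + 1) + ω^ω + 1

G_0 = 15. HB_2(15) = 2^(2 + 1) + 2^2 + 2 + 1. Bump = 112. G_1 = 111.
G_1 = 111. HB_3(111) = 3^(3 + 1) + 3^3 + 3. Bump = 1284. G_2 = 1283.
G_2 = 1283. HB_4(1283) = 4^(4 + 1) + 4^4 + 3. Bump = 18753. G_3 = 18752.
G_3 = 18752. HB_5(18752) = 5^(5 + 1) + 5^5 + 2. Bump = 326594. G_4 = 326593.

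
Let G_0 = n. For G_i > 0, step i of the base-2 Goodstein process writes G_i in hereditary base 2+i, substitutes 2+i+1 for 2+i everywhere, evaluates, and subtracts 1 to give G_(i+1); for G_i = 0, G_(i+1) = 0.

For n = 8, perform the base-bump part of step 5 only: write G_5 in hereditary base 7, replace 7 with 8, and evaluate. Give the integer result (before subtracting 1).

G_0 = 8. HB_2(8) = 2^(2 + 1). Bump = 81. G_1 = 80.
G_1 = 80. HB_3(80) = 2·3^3 + 2·3^2 + 2·3 + 2. Bump = 554. G_2 = 553.
G_2 = 553. HB_4(553) = 2·4^4 + 2·4^2 + 2·4 + 1. Bump = 6311. G_3 = 6310.
G_3 = 6310. HB_5(6310) = 2·5^5 + 2·5^2 + 2·5. Bump = 93396. G_4 = 93395.
G_4 = 93395. HB_6(93395) = 2·6^6 + 2·6^2 + 6 + 5. Bump = 1647196. G_5 = 1647195.
G_5 = 1647195. HB_7(1647195) = 2·7^7 + 2·7^2 + 7 + 4. Bump = 33554572. G_6 = 33554571.

33554572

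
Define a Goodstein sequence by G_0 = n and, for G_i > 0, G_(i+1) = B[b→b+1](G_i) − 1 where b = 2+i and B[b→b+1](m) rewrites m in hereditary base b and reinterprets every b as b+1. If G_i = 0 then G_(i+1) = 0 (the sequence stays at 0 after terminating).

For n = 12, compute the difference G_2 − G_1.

958

12 —HB2→ 2^(2 + 1) + 2^2 —bump→ 3^(3 + 1) + 3^3 = 108 —(−1)→ 107
107 —HB3→ 3^(3 + 1) + 2·3^2 + 2·3 + 2 —bump→ 4^(4 + 1) + 2·4^2 + 2·4 + 2 = 1066 —(−1)→ 1065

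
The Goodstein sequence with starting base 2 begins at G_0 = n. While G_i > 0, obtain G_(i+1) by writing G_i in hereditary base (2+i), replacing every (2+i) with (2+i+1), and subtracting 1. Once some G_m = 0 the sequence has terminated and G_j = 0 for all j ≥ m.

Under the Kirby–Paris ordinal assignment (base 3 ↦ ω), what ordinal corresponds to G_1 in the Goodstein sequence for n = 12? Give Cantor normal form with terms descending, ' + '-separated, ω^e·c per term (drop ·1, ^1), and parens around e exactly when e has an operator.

ω^(ω + 1) + ω^2·2 + ω·2 + 2

step 0: 12 = 2^(2 + 1) + 2^2; sub 3 for 2: 3^(3 + 1) + 3^3; = 108; G_1 = 108−1 = 107
step 1: 107 = 3^(3 + 1) + 2·3^2 + 2·3 + 2; sub 4 for 3: 4^(4 + 1) + 2·4^2 + 2·4 + 2; = 1066; G_2 = 1066−1 = 1065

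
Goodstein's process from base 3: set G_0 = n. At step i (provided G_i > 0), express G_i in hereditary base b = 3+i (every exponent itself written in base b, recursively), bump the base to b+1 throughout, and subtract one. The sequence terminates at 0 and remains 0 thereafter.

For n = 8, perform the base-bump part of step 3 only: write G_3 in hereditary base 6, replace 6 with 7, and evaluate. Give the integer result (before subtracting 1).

8 —HB3→ 2·3 + 2 —bump→ 2·4 + 2 = 10 —(−1)→ 9
9 —HB4→ 2·4 + 1 —bump→ 2·5 + 1 = 11 —(−1)→ 10
10 —HB5→ 2·5 —bump→ 2·6 = 12 —(−1)→ 11
11 —HB6→ 6 + 5 —bump→ 7 + 5 = 12 —(−1)→ 11

12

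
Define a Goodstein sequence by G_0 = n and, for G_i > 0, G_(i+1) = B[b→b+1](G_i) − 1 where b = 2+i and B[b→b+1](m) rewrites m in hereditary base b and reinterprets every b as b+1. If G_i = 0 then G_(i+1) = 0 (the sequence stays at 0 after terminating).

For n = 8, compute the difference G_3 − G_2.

step 0: 8 = 2^(2 + 1); sub 3 for 2: 3^(3 + 1); = 81; G_1 = 81−1 = 80
step 1: 80 = 2·3^3 + 2·3^2 + 2·3 + 2; sub 4 for 3: 2·4^4 + 2·4^2 + 2·4 + 2; = 554; G_2 = 554−1 = 553
step 2: 553 = 2·4^4 + 2·4^2 + 2·4 + 1; sub 5 for 4: 2·5^5 + 2·5^2 + 2·5 + 1; = 6311; G_3 = 6311−1 = 6310

5757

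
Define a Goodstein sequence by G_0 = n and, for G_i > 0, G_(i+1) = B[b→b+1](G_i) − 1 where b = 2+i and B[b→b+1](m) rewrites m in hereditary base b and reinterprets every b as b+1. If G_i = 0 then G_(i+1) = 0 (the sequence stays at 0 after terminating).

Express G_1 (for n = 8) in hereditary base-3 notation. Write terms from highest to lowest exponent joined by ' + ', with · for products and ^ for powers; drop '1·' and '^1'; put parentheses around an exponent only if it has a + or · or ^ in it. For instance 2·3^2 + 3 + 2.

i=0: 8 = 2^(2 + 1) (b=2); 2→3: 3^(3 + 1) = 81; 81−1 = 80
i=1: 80 = 2·3^3 + 2·3^2 + 2·3 + 2 (b=3); 3→4: 2·4^4 + 2·4^2 + 2·4 + 2 = 554; 554−1 = 553

2·3^3 + 2·3^2 + 2·3 + 2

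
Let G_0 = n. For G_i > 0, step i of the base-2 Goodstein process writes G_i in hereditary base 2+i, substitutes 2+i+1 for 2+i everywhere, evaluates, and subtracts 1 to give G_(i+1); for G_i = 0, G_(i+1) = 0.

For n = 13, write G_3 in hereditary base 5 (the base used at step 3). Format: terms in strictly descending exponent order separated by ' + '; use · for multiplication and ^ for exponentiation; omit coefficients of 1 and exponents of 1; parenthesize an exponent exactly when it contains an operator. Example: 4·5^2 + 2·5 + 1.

step 0: 13 = 2^(2 + 1) + 2^2 + 1; sub 3 for 2: 3^(3 + 1) + 3^3 + 1; = 109; G_1 = 109−1 = 108
step 1: 108 = 3^(3 + 1) + 3^3; sub 4 for 3: 4^(4 + 1) + 4^4; = 1280; G_2 = 1280−1 = 1279
step 2: 1279 = 4^(4 + 1) + 3·4^3 + 3·4^2 + 3·4 + 3; sub 5 for 4: 5^(5 + 1) + 3·5^3 + 3·5^2 + 3·5 + 3; = 16093; G_3 = 16093−1 = 16092
step 3: 16092 = 5^(5 + 1) + 3·5^3 + 3·5^2 + 3·5 + 2; sub 6 for 5: 6^(6 + 1) + 3·6^3 + 3·6^2 + 3·6 + 2; = 280712; G_4 = 280712−1 = 280711

5^(5 + 1) + 3·5^3 + 3·5^2 + 3·5 + 2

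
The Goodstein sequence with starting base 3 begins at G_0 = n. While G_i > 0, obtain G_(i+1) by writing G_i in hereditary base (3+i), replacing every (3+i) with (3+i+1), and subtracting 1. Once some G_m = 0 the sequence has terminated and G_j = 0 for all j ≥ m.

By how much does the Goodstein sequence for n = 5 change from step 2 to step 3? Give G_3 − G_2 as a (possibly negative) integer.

0

G_0 = 5. HB_3(5) = 3 + 2. Bump = 6. G_1 = 5.
G_1 = 5. HB_4(5) = 4 + 1. Bump = 6. G_2 = 5.
G_2 = 5. HB_5(5) = 5. Bump = 6. G_3 = 5.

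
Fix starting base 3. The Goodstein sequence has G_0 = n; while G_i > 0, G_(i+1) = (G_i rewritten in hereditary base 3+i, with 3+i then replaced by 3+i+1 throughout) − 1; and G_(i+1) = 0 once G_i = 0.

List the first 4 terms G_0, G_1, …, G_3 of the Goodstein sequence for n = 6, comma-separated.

6, 7, 7, 7

base 3: 6 = 2·3; at 4: 2·4 = 8; next = 7
base 4: 7 = 4 + 3; at 5: 5 + 3 = 8; next = 7
base 5: 7 = 5 + 2; at 6: 6 + 2 = 8; next = 7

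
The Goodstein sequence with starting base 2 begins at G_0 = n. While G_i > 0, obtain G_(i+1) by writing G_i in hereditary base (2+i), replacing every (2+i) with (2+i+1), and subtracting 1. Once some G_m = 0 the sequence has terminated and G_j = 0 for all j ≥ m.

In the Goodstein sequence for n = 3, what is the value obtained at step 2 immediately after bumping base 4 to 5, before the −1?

3

[0] 3 ≡ 2 + 1 (base 2). Lift 3: 4. −1: 3.
[1] 3 ≡ 3 (base 3). Lift 4: 4. −1: 3.
[2] 3 ≡ 3 (base 4). Lift 5: 3. −1: 2.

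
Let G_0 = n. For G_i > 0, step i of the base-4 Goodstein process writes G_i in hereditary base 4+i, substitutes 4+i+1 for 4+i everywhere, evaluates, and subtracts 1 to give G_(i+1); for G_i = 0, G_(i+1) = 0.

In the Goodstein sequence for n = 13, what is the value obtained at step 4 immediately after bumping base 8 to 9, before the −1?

G_0 = 13. HB_4(13) = 3·4 + 1. Bump = 16. G_1 = 15.
G_1 = 15. HB_5(15) = 3·5. Bump = 18. G_2 = 17.
G_2 = 17. HB_6(17) = 2·6 + 5. Bump = 19. G_3 = 18.
G_3 = 18. HB_7(18) = 2·7 + 4. Bump = 20. G_4 = 19.
G_4 = 19. HB_8(19) = 2·8 + 3. Bump = 21. G_5 = 20.

21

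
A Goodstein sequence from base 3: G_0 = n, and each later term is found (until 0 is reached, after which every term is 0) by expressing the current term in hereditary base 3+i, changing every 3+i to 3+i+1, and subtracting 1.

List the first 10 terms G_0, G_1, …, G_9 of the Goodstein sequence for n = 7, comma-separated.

7 —HB3→ 2·3 + 1 —bump→ 2·4 + 1 = 9 —(−1)→ 8
8 —HB4→ 2·4 —bump→ 2·5 = 10 —(−1)→ 9
9 —HB5→ 5 + 4 —bump→ 6 + 4 = 10 —(−1)→ 9
9 —HB6→ 6 + 3 —bump→ 7 + 3 = 10 —(−1)→ 9
9 —HB7→ 7 + 2 —bump→ 8 + 2 = 10 —(−1)→ 9
9 —HB8→ 8 + 1 —bump→ 9 + 1 = 10 —(−1)→ 9
9 —HB9→ 9 —bump→ 10 = 10 —(−1)→ 9
9 —HB10→ 9 —bump→ 9 = 9 —(−1)→ 8
8 —HB11→ 8 —bump→ 8 = 8 —(−1)→ 7

7, 8, 9, 9, 9, 9, 9, 9, 8, 7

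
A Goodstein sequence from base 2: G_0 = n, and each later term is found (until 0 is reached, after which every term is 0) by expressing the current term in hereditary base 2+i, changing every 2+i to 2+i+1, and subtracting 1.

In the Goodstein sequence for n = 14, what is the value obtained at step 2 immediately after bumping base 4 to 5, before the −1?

18751

14 —HB2→ 2^(2 + 1) + 2^2 + 2 —bump→ 3^(3 + 1) + 3^3 + 3 = 111 —(−1)→ 110
110 —HB3→ 3^(3 + 1) + 3^3 + 2 —bump→ 4^(4 + 1) + 4^4 + 2 = 1282 —(−1)→ 1281
1281 —HB4→ 4^(4 + 1) + 4^4 + 1 —bump→ 5^(5 + 1) + 5^5 + 1 = 18751 —(−1)→ 18750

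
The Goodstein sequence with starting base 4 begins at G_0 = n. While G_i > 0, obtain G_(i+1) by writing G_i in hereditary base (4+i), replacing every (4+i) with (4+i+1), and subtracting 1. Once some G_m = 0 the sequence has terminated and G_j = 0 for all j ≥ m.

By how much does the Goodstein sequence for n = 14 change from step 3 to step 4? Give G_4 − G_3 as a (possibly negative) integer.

G_0 = 14. HB_4(14) = 3·4 + 2. Bump = 17. G_1 = 16.
G_1 = 16. HB_5(16) = 3·5 + 1. Bump = 19. G_2 = 18.
G_2 = 18. HB_6(18) = 3·6. Bump = 21. G_3 = 20.
G_3 = 20. HB_7(20) = 2·7 + 6. Bump = 22. G_4 = 21.

1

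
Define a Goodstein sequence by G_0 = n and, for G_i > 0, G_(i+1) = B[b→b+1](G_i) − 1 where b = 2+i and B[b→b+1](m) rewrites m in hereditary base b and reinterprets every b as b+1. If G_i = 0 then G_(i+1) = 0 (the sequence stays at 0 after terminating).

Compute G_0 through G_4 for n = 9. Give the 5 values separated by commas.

9, 81, 1023, 9842, 140743

step 0: 9 = 2^(2 + 1) + 1; sub 3 for 2: 3^(3 + 1) + 1; = 82; G_1 = 82−1 = 81
step 1: 81 = 3^(3 + 1); sub 4 for 3: 4^(4 + 1); = 1024; G_2 = 1024−1 = 1023
step 2: 1023 = 3·4^4 + 3·4^3 + 3·4^2 + 3·4 + 3; sub 5 for 4: 3·5^5 + 3·5^3 + 3·5^2 + 3·5 + 3; = 9843; G_3 = 9843−1 = 9842
step 3: 9842 = 3·5^5 + 3·5^3 + 3·5^2 + 3·5 + 2; sub 6 for 5: 3·6^6 + 3·6^3 + 3·6^2 + 3·6 + 2; = 140744; G_4 = 140744−1 = 140743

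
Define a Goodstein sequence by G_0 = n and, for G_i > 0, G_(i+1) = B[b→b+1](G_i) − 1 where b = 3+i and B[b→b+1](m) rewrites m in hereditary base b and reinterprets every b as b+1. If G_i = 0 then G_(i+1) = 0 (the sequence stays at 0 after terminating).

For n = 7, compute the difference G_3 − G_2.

(0) 7|_3 = 2·3 + 1 ↦ 2·4 + 1|_4 = 9 ⇒ 8
(1) 8|_4 = 2·4 ↦ 2·5|_5 = 10 ⇒ 9
(2) 9|_5 = 5 + 4 ↦ 6 + 4|_6 = 10 ⇒ 9

0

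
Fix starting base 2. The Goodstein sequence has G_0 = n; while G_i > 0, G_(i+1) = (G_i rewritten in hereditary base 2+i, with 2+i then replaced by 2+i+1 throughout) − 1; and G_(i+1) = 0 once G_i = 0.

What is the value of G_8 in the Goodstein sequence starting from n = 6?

i=0: 6 = 2^2 + 2 (b=2); 2→3: 3^3 + 3 = 30; 30−1 = 29
i=1: 29 = 3^3 + 2 (b=3); 3→4: 4^4 + 2 = 258; 258−1 = 257
i=2: 257 = 4^4 + 1 (b=4); 4→5: 5^5 + 1 = 3126; 3126−1 = 3125
i=3: 3125 = 5^5 (b=5); 5→6: 6^6 = 46656; 46656−1 = 46655
i=4: 46655 = 5·6^5 + 5·6^4 + 5·6^3 + 5·6^2 + 5·6 + 5 (b=6); 6→7: 5·7^5 + 5·7^4 + 5·7^3 + 5·7^2 + 5·7 + 5 = 98040; 98040−1 = 98039
i=5: 98039 = 5·7^5 + 5·7^4 + 5·7^3 + 5·7^2 + 5·7 + 4 (b=7); 7→8: 5·8^5 + 5·8^4 + 5·8^3 + 5·8^2 + 5·8 + 4 = 187244; 187244−1 = 187243
i=6: 187243 = 5·8^5 + 5·8^4 + 5·8^3 + 5·8^2 + 5·8 + 3 (b=8); 8→9: 5·9^5 + 5·9^4 + 5·9^3 + 5·9^2 + 5·9 + 3 = 332148; 332148−1 = 332147
i=7: 332147 = 5·9^5 + 5·9^4 + 5·9^3 + 5·9^2 + 5·9 + 2 (b=9); 9→10: 5·10^5 + 5·10^4 + 5·10^3 + 5·10^2 + 5·10 + 2 = 555552; 555552−1 = 555551

555551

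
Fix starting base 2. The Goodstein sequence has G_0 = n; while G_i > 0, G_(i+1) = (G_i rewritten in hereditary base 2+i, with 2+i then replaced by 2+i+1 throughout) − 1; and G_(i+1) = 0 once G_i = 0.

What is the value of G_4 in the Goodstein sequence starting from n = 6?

i=0: 6 = 2^2 + 2 (b=2); 2→3: 3^3 + 3 = 30; 30−1 = 29
i=1: 29 = 3^3 + 2 (b=3); 3→4: 4^4 + 2 = 258; 258−1 = 257
i=2: 257 = 4^4 + 1 (b=4); 4→5: 5^5 + 1 = 3126; 3126−1 = 3125
i=3: 3125 = 5^5 (b=5); 5→6: 6^6 = 46656; 46656−1 = 46655

46655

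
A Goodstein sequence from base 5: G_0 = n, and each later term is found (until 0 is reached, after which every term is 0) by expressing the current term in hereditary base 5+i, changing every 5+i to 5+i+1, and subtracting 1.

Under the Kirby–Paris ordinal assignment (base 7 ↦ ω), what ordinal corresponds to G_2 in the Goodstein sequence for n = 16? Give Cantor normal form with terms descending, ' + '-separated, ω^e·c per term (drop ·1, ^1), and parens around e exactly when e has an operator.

(0) 16|_5 = 3·5 + 1 ↦ 3·6 + 1|_6 = 19 ⇒ 18
(1) 18|_6 = 3·6 ↦ 3·7|_7 = 21 ⇒ 20
(2) 20|_7 = 2·7 + 6 ↦ 2·8 + 6|_8 = 22 ⇒ 21

ω·2 + 6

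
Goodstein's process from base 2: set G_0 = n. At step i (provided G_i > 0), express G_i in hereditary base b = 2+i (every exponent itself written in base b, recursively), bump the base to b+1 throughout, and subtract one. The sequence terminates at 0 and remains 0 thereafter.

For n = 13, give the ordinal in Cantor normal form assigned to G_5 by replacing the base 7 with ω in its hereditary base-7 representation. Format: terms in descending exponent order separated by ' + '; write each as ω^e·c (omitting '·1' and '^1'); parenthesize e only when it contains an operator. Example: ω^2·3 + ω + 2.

G_0=13  [base 2] 2^(2 + 1) + 2^2 + 1  →[2↦3]→  3^(3 + 1) + 3^3 + 1 = 109  −1 ⇒ G_1=108
G_1=108  [base 3] 3^(3 + 1) + 3^3  →[3↦4]→  4^(4 + 1) + 4^4 = 1280  −1 ⇒ G_2=1279
G_2=1279  [base 4] 4^(4 + 1) + 3·4^3 + 3·4^2 + 3·4 + 3  →[4↦5]→  5^(5 + 1) + 3·5^3 + 3·5^2 + 3·5 + 3 = 16093  −1 ⇒ G_3=16092
G_3=16092  [base 5] 5^(5 + 1) + 3·5^3 + 3·5^2 + 3·5 + 2  →[5↦6]→  6^(6 + 1) + 3·6^3 + 3·6^2 + 3·6 + 2 = 280712  −1 ⇒ G_4=280711
G_4=280711  [base 6] 6^(6 + 1) + 3·6^3 + 3·6^2 + 3·6 + 1  →[6↦7]→  7^(7 + 1) + 3·7^3 + 3·7^2 + 3·7 + 1 = 5765999  −1 ⇒ G_5=5765998
G_5=5765998  [base 7] 7^(7 + 1) + 3·7^3 + 3·7^2 + 3·7  →[7↦8]→  8^(8 + 1) + 3·8^3 + 3·8^2 + 3·8 = 134219480  −1 ⇒ G_6=134219479

ω^(ω + 1) + ω^3·3 + ω^2·3 + ω·3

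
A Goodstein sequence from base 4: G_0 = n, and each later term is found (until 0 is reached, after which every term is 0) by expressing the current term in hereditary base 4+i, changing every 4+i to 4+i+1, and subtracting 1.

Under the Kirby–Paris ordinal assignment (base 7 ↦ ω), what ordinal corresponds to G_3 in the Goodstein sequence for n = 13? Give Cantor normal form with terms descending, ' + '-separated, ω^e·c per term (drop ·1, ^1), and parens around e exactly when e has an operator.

G_0=13  [base 4] 3·4 + 1  →[4↦5]→  3·5 + 1 = 16  −1 ⇒ G_1=15
G_1=15  [base 5] 3·5  →[5↦6]→  3·6 = 18  −1 ⇒ G_2=17
G_2=17  [base 6] 2·6 + 5  →[6↦7]→  2·7 + 5 = 19  −1 ⇒ G_3=18

ω·2 + 4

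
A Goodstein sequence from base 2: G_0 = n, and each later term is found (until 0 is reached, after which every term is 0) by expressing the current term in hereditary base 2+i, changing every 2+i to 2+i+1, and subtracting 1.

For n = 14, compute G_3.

base 2: 14 = 2^(2 + 1) + 2^2 + 2; at 3: 3^(3 + 1) + 3^3 + 3 = 111; next = 110
base 3: 110 = 3^(3 + 1) + 3^3 + 2; at 4: 4^(4 + 1) + 4^4 + 2 = 1282; next = 1281
base 4: 1281 = 4^(4 + 1) + 4^4 + 1; at 5: 5^(5 + 1) + 5^5 + 1 = 18751; next = 18750
base 5: 18750 = 5^(5 + 1) + 5^5; at 6: 6^(6 + 1) + 6^6 = 326592; next = 326591

18750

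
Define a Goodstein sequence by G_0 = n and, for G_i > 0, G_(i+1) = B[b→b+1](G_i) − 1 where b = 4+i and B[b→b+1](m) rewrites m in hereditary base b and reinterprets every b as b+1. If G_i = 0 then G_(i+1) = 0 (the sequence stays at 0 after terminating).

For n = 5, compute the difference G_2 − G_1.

0

G_0 = 5. HB_4(5) = 4 + 1. Bump = 6. G_1 = 5.
G_1 = 5. HB_5(5) = 5. Bump = 6. G_2 = 5.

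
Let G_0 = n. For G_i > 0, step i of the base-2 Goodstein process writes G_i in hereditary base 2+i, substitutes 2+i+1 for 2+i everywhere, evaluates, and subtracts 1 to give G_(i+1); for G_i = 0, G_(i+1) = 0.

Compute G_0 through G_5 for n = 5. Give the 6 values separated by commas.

G_0 = 5. HB_2(5) = 2^2 + 1. Bump = 28. G_1 = 27.
G_1 = 27. HB_3(27) = 3^3. Bump = 256. G_2 = 255.
G_2 = 255. HB_4(255) = 3·4^3 + 3·4^2 + 3·4 + 3. Bump = 468. G_3 = 467.
G_3 = 467. HB_5(467) = 3·5^3 + 3·5^2 + 3·5 + 2. Bump = 776. G_4 = 775.
G_4 = 775. HB_6(775) = 3·6^3 + 3·6^2 + 3·6 + 1. Bump = 1198. G_5 = 1197.

5, 27, 255, 467, 775, 1197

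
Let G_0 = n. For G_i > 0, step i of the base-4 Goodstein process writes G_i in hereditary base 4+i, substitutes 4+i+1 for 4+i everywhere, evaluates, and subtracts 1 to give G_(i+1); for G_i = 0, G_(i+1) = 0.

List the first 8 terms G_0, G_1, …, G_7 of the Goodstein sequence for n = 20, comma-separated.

(0) 20|_4 = 4^2 + 4 ↦ 5^2 + 5|_5 = 30 ⇒ 29
(1) 29|_5 = 5^2 + 4 ↦ 6^2 + 4|_6 = 40 ⇒ 39
(2) 39|_6 = 6^2 + 3 ↦ 7^2 + 3|_7 = 52 ⇒ 51
(3) 51|_7 = 7^2 + 2 ↦ 8^2 + 2|_8 = 66 ⇒ 65
(4) 65|_8 = 8^2 + 1 ↦ 9^2 + 1|_9 = 82 ⇒ 81
(5) 81|_9 = 9^2 ↦ 10^2|_10 = 100 ⇒ 99
(6) 99|_10 = 9·10 + 9 ↦ 9·11 + 9|_11 = 108 ⇒ 107

20, 29, 39, 51, 65, 81, 99, 107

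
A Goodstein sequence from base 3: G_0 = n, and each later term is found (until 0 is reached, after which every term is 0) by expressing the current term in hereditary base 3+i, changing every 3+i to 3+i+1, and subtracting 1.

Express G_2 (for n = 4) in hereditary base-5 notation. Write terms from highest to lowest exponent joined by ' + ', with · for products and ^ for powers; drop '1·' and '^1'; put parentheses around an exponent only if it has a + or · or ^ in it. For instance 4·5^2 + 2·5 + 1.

4

G_0=4  [base 3] 3 + 1  →[3↦4]→  4 + 1 = 5  −1 ⇒ G_1=4
G_1=4  [base 4] 4  →[4↦5]→  5 = 5  −1 ⇒ G_2=4
G_2=4  [base 5] 4  →[5↦6]→  4 = 4  −1 ⇒ G_3=3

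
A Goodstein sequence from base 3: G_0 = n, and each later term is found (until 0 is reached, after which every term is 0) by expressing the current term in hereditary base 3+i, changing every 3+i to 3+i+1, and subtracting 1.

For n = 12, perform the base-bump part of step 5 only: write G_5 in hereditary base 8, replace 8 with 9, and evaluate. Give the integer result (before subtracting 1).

(0) 12|_3 = 3^2 + 3 ↦ 4^2 + 4|_4 = 20 ⇒ 19
(1) 19|_4 = 4^2 + 3 ↦ 5^2 + 3|_5 = 28 ⇒ 27
(2) 27|_5 = 5^2 + 2 ↦ 6^2 + 2|_6 = 38 ⇒ 37
(3) 37|_6 = 6^2 + 1 ↦ 7^2 + 1|_7 = 50 ⇒ 49
(4) 49|_7 = 7^2 ↦ 8^2|_8 = 64 ⇒ 63
(5) 63|_8 = 7·8 + 7 ↦ 7·9 + 7|_9 = 70 ⇒ 69

70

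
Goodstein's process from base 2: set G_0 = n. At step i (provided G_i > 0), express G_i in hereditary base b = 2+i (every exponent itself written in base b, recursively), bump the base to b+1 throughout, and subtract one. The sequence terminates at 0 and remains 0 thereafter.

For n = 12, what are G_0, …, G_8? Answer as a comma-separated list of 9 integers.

12, 107, 1065, 15685, 280019, 5764910, 134217867, 3486784574, 100000000211

step 0: 12 = 2^(2 + 1) + 2^2; sub 3 for 2: 3^(3 + 1) + 3^3; = 108; G_1 = 108−1 = 107
step 1: 107 = 3^(3 + 1) + 2·3^2 + 2·3 + 2; sub 4 for 3: 4^(4 + 1) + 2·4^2 + 2·4 + 2; = 1066; G_2 = 1066−1 = 1065
step 2: 1065 = 4^(4 + 1) + 2·4^2 + 2·4 + 1; sub 5 for 4: 5^(5 + 1) + 2·5^2 + 2·5 + 1; = 15686; G_3 = 15686−1 = 15685
step 3: 15685 = 5^(5 + 1) + 2·5^2 + 2·5; sub 6 for 5: 6^(6 + 1) + 2·6^2 + 2·6; = 280020; G_4 = 280020−1 = 280019
step 4: 280019 = 6^(6 + 1) + 2·6^2 + 6 + 5; sub 7 for 6: 7^(7 + 1) + 2·7^2 + 7 + 5; = 5764911; G_5 = 5764911−1 = 5764910
step 5: 5764910 = 7^(7 + 1) + 2·7^2 + 7 + 4; sub 8 for 7: 8^(8 + 1) + 2·8^2 + 8 + 4; = 134217868; G_6 = 134217868−1 = 134217867
step 6: 134217867 = 8^(8 + 1) + 2·8^2 + 8 + 3; sub 9 for 8: 9^(9 + 1) + 2·9^2 + 9 + 3; = 3486784575; G_7 = 3486784575−1 = 3486784574
step 7: 3486784574 = 9^(9 + 1) + 2·9^2 + 9 + 2; sub 10 for 9: 10^(10 + 1) + 2·10^2 + 10 + 2; = 100000000212; G_8 = 100000000212−1 = 100000000211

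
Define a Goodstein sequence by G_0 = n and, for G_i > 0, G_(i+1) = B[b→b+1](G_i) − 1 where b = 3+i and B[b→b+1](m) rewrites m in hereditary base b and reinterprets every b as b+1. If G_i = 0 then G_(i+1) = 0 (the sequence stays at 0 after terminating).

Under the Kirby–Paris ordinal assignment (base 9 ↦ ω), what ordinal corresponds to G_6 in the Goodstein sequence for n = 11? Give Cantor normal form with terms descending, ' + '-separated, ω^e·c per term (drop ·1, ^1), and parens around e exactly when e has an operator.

ω·5 + 2

11 —HB3→ 3^2 + 2 —bump→ 4^2 + 2 = 18 —(−1)→ 17
17 —HB4→ 4^2 + 1 —bump→ 5^2 + 1 = 26 —(−1)→ 25
25 —HB5→ 5^2 —bump→ 6^2 = 36 —(−1)→ 35
35 —HB6→ 5·6 + 5 —bump→ 5·7 + 5 = 40 —(−1)→ 39
39 —HB7→ 5·7 + 4 —bump→ 5·8 + 4 = 44 —(−1)→ 43
43 —HB8→ 5·8 + 3 —bump→ 5·9 + 3 = 48 —(−1)→ 47
47 —HB9→ 5·9 + 2 —bump→ 5·10 + 2 = 52 —(−1)→ 51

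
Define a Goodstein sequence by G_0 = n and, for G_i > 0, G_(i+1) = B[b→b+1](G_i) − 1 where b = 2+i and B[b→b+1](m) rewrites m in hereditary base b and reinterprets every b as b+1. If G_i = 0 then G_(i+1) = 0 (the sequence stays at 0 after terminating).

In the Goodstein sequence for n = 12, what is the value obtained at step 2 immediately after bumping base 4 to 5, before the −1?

base 2: 12 = 2^(2 + 1) + 2^2; at 3: 3^(3 + 1) + 3^3 = 108; next = 107
base 3: 107 = 3^(3 + 1) + 2·3^2 + 2·3 + 2; at 4: 4^(4 + 1) + 2·4^2 + 2·4 + 2 = 1066; next = 1065

15686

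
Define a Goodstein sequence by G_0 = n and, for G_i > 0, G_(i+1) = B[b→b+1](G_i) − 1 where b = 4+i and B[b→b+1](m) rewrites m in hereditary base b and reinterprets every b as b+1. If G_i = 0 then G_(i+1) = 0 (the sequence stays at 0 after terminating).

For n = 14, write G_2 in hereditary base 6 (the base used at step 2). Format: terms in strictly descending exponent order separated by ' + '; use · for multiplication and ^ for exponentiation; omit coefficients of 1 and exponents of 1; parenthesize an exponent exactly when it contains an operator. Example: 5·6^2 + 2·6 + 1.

3·6

base 4: 14 = 3·4 + 2; at 5: 3·5 + 2 = 17; next = 16
base 5: 16 = 3·5 + 1; at 6: 3·6 + 1 = 19; next = 18
base 6: 18 = 3·6; at 7: 3·7 = 21; next = 20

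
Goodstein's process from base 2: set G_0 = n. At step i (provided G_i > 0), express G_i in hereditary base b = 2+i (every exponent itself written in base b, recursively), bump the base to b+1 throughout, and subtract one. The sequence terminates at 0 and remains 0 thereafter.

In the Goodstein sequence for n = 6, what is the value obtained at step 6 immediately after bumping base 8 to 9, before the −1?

332148

G_0 = 6. HB_2(6) = 2^2 + 2. Bump = 30. G_1 = 29.
G_1 = 29. HB_3(29) = 3^3 + 2. Bump = 258. G_2 = 257.
G_2 = 257. HB_4(257) = 4^4 + 1. Bump = 3126. G_3 = 3125.
G_3 = 3125. HB_5(3125) = 5^5. Bump = 46656. G_4 = 46655.
G_4 = 46655. HB_6(46655) = 5·6^5 + 5·6^4 + 5·6^3 + 5·6^2 + 5·6 + 5. Bump = 98040. G_5 = 98039.
G_5 = 98039. HB_7(98039) = 5·7^5 + 5·7^4 + 5·7^3 + 5·7^2 + 5·7 + 4. Bump = 187244. G_6 = 187243.
G_6 = 187243. HB_8(187243) = 5·8^5 + 5·8^4 + 5·8^3 + 5·8^2 + 5·8 + 3. Bump = 332148. G_7 = 332147.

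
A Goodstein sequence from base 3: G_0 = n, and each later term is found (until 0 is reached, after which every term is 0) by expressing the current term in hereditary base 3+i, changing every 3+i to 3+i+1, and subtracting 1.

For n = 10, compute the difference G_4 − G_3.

[0] 10 ≡ 3^2 + 1 (base 3). Lift 4: 17. −1: 16.
[1] 16 ≡ 4^2 (base 4). Lift 5: 25. −1: 24.
[2] 24 ≡ 4·5 + 4 (base 5). Lift 6: 28. −1: 27.
[3] 27 ≡ 4·6 + 3 (base 6). Lift 7: 31. −1: 30.

3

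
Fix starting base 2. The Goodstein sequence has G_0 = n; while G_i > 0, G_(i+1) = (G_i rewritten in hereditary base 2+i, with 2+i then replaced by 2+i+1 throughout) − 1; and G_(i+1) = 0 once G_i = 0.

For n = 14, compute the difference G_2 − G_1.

1171

base 2: 14 = 2^(2 + 1) + 2^2 + 2; at 3: 3^(3 + 1) + 3^3 + 3 = 111; next = 110
base 3: 110 = 3^(3 + 1) + 3^3 + 2; at 4: 4^(4 + 1) + 4^4 + 2 = 1282; next = 1281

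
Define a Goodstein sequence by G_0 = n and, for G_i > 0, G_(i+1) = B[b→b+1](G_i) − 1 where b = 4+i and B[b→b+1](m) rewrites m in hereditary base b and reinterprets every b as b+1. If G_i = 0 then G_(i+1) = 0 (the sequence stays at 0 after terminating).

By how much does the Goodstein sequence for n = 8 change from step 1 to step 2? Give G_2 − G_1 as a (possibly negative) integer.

base 4: 8 = 2·4; at 5: 2·5 = 10; next = 9
base 5: 9 = 5 + 4; at 6: 6 + 4 = 10; next = 9

0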